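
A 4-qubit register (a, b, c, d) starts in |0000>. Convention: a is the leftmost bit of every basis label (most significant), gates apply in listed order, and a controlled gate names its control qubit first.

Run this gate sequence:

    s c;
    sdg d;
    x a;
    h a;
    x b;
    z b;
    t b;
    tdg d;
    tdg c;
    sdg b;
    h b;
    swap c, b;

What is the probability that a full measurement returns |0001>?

The probability of measuring |0001> is 0.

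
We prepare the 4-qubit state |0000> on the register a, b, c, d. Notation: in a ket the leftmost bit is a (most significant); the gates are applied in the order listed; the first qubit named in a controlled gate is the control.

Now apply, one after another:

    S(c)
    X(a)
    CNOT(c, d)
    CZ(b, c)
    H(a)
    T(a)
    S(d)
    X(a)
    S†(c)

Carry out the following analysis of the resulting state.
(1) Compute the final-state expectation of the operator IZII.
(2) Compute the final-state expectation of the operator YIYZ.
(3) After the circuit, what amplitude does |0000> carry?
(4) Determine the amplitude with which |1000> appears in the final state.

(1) The expectation value of IZII is 1.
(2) The expectation value of YIYZ is 0.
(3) The amplitude on |0000> is -sqrt(2)*exp(I*pi/4)/2.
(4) The final state's coefficient on |1000> equals sqrt(2)/2.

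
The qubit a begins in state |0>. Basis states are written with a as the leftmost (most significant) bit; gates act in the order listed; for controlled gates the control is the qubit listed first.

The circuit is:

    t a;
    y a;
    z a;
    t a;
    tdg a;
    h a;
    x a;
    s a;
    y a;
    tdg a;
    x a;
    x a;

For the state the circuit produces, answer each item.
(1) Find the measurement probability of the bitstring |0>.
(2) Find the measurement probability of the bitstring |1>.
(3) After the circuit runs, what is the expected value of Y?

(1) Outcome |0> occurs with probability 1/2.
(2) Outcome |1> occurs with probability 1/2.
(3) In the final state, Y has expectation -sqrt(2)/2.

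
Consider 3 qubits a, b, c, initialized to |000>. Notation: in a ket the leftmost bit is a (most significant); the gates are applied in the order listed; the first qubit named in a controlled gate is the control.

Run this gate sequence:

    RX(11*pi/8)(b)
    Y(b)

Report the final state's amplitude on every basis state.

After the circuit, the state carries amplitude -sin(5*pi/16) on |000>, -I*cos(5*pi/16) on |010>, and 0 on every other basis state.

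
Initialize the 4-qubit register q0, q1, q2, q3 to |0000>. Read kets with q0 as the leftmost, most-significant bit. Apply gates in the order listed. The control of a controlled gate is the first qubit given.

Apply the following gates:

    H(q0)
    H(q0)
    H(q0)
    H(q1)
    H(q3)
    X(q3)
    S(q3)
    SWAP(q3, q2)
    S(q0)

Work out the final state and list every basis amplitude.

The final amplitudes are sqrt(2)/4 on |0000>, 0 on |0001>, sqrt(2)*I/4 on |0010>, 0 on |0011>, sqrt(2)/4 on |0100>, 0 on |0101>, sqrt(2)*I/4 on |0110>, 0 on |0111>, sqrt(2)*I/4 on |1000>, 0 on |1001>, -sqrt(2)/4 on |1010>, 0 on |1011>, sqrt(2)*I/4 on |1100>, 0 on |1101>, -sqrt(2)/4 on |1110>, 0 on |1111>.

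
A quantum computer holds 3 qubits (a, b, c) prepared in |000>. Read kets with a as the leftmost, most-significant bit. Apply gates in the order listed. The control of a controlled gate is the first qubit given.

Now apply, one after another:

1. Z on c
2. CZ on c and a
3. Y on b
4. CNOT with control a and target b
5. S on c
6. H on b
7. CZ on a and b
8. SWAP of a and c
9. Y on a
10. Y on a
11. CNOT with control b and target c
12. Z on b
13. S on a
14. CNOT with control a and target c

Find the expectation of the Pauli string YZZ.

The observable YZZ averages to 0.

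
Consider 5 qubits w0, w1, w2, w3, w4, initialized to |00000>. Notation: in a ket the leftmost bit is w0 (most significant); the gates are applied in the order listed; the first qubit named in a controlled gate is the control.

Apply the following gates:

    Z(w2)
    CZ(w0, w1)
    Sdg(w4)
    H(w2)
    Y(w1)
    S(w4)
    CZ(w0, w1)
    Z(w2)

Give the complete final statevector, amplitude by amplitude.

After the circuit, the state carries amplitude sqrt(2)*I/2 on |01000>, -sqrt(2)*I/2 on |01100>, and 0 on every other basis state.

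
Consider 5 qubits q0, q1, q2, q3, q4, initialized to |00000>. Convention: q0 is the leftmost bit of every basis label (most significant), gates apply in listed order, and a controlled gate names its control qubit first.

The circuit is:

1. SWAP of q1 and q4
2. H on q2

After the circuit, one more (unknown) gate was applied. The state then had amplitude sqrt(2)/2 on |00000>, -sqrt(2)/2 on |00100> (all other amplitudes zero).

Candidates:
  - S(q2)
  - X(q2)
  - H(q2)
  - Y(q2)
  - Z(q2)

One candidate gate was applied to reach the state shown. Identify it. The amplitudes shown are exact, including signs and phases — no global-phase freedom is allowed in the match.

It was Z(q2) that produced the state shown.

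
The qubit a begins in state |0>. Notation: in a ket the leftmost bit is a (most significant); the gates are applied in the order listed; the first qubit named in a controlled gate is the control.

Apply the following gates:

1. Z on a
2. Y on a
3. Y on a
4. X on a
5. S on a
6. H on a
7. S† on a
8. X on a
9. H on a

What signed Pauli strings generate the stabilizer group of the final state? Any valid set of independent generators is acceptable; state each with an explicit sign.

The final state is stabilized by the group generated by +Y; other independent generating sets are equally valid.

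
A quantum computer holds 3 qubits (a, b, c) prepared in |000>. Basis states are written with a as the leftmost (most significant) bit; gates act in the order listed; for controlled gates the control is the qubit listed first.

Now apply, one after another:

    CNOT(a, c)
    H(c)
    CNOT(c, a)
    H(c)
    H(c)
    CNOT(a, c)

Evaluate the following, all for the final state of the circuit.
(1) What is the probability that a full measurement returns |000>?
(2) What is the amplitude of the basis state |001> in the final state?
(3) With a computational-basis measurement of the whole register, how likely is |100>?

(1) The probability of measuring |000> is 1/2.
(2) |001> carries amplitude 0 in the final state.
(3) A full measurement returns |100> with probability 1/2.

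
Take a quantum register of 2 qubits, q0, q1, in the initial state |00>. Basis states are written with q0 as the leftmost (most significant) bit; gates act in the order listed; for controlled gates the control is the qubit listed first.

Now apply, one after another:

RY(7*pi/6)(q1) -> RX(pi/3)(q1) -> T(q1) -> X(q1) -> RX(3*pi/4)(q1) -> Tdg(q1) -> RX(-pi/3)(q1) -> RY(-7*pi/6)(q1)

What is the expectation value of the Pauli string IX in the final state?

The observable IX averages to -5*sqrt(6)/64 + 1/4 + 5*sqrt(3)/32.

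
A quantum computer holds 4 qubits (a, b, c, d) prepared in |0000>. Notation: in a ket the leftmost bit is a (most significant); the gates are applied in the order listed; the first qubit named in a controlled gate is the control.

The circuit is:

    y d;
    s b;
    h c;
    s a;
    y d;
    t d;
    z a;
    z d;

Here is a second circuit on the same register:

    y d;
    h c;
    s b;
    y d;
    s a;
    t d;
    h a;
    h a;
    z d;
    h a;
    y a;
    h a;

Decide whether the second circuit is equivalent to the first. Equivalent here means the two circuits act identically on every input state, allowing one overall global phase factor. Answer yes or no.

No: there is an input state on which the two circuits produce genuinely different outputs (not merely differing by a phase).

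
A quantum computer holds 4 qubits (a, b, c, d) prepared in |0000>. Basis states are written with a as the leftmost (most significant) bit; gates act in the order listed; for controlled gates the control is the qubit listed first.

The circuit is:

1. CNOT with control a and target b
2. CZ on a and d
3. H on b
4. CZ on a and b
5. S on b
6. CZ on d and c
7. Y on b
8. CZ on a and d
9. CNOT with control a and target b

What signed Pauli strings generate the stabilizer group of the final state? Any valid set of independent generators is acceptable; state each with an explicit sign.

The stabilizer group can be generated by +IYII, +ZIII, +IIZI, +IIIZ, among other valid generating sets.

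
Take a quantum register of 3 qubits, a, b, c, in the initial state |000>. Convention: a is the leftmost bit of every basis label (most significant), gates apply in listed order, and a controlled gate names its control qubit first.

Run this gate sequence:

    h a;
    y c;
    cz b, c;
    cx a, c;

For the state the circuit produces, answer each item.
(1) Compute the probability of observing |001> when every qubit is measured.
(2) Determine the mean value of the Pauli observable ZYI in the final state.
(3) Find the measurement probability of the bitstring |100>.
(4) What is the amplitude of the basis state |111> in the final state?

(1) The probability of measuring |001> is 1/2.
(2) The expectation value of ZYI is 0.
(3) A full measurement returns |100> with probability 1/2.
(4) The final state's coefficient on |111> equals 0.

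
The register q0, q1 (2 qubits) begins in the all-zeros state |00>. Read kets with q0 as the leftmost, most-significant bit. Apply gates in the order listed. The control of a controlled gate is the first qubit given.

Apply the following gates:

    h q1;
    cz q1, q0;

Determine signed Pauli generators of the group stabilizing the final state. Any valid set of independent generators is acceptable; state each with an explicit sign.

The final state is stabilized by the group generated by +IX, +ZI; other independent generating sets are equally valid.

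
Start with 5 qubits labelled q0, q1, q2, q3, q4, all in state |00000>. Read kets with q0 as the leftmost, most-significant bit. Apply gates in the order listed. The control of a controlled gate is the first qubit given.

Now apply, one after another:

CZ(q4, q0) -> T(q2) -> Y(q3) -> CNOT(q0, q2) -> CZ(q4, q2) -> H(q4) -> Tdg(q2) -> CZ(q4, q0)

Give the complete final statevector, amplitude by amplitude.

The resulting statevector has amplitude sqrt(2)*I/2 on |00010>, sqrt(2)*I/2 on |00011>, and 0 on every other basis state.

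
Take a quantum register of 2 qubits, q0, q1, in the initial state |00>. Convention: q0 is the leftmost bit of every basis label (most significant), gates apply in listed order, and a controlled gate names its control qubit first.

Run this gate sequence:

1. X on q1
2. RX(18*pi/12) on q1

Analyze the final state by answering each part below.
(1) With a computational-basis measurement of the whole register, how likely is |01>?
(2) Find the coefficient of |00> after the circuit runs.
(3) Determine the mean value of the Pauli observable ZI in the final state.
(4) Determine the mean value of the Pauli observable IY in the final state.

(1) A full measurement returns |01> with probability 1/2.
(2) |00> carries amplitude -sqrt(2)*I/2 in the final state.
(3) The observable ZI averages to 1.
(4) In the final state, IY has expectation -1.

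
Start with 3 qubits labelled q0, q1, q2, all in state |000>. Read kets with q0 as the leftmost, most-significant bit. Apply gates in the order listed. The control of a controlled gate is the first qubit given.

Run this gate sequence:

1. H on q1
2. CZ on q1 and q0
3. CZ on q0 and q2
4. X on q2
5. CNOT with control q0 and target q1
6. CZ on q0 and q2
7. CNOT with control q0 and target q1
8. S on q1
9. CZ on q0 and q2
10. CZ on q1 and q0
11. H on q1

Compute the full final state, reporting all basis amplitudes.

The resulting statevector has amplitude 1/2 + I/2 on |001>, 1/2 - I/2 on |011>, and 0 on every other basis state.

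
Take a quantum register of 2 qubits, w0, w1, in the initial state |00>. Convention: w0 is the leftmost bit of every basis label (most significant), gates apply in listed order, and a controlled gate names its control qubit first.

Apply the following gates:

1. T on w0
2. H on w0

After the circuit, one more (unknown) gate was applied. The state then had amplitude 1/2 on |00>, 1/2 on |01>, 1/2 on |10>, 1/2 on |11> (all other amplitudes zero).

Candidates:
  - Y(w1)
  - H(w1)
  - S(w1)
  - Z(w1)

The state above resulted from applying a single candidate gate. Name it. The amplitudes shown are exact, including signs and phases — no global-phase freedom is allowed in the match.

It was H(w1) that produced the state shown.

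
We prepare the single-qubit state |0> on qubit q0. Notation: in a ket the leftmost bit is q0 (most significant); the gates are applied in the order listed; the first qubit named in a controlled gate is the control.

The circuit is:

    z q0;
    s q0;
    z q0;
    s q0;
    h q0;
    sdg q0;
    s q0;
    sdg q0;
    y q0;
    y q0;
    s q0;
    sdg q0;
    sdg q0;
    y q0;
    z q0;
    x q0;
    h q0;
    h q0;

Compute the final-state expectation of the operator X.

In the final state, X has expectation -1. Key observation: gates 7-12 undo each other exactly, leaving only the rest of the circuit to track.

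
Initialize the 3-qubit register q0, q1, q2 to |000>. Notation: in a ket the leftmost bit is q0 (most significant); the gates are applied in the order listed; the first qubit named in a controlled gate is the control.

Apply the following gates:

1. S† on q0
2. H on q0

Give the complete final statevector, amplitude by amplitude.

After the circuit, the state carries amplitude sqrt(2)/2 on |000>, sqrt(2)/2 on |100>, and 0 on every other basis state.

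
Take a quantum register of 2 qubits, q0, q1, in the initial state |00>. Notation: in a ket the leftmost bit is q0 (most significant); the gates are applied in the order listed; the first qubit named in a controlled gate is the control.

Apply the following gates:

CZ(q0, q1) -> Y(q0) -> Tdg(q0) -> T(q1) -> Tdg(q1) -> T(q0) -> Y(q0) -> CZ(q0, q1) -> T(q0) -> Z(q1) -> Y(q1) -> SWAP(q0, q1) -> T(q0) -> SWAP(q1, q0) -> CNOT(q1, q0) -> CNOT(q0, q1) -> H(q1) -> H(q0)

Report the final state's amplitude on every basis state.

The resulting statevector has amplitude exp(3*I*pi/4)/2 on |00>, exp(3*I*pi/4)/2 on |01>, -exp(3*I*pi/4)/2 on |10>, -exp(3*I*pi/4)/2 on |11>.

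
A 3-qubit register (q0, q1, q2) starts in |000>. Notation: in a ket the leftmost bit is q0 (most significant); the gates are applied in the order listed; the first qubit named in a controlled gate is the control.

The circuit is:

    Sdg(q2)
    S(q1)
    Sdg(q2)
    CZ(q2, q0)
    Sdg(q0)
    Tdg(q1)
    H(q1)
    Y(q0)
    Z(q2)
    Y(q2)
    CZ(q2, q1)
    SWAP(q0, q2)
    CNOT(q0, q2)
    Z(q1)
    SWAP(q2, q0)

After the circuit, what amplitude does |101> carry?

The final state's coefficient on |101> equals 0.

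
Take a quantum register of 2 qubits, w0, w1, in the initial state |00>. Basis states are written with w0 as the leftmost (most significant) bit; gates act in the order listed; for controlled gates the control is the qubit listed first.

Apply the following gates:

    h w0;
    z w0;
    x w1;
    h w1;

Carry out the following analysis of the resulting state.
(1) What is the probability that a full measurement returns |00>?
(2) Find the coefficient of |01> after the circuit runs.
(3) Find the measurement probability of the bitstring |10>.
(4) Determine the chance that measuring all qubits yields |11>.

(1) The probability of measuring |00> is 1/4.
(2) The final state's coefficient on |01> equals -1/2.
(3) The probability of measuring |10> is 1/4.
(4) The probability of measuring |11> is 1/4.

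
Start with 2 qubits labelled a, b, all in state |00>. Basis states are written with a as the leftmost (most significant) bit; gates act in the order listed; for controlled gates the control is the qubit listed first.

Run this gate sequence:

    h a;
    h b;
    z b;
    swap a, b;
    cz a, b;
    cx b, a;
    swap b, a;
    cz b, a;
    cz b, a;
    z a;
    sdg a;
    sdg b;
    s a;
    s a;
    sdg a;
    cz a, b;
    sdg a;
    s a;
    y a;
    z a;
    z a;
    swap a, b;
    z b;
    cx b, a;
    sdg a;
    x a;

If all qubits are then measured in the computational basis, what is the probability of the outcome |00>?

A full measurement returns |00> with probability 1/4.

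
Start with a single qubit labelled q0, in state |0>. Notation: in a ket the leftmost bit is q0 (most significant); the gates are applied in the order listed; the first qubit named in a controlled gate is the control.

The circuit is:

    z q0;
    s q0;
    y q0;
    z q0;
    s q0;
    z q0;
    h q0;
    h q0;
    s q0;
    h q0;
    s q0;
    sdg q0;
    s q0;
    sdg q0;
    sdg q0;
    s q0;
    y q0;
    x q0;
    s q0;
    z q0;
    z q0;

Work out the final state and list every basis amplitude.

After the circuit, the state carries amplitude sqrt(2)/2 on |0>, sqrt(2)*I/2 on |1>.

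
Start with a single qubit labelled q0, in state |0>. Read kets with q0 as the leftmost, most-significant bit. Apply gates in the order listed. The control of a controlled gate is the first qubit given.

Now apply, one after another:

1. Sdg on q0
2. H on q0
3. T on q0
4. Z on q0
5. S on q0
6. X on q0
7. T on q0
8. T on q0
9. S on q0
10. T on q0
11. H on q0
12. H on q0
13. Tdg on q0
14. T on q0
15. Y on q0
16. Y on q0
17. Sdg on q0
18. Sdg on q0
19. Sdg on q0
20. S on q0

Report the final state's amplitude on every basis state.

The resulting statevector has amplitude -sqrt(2)*exp(3*I*pi/4)/2 on |0>, sqrt(2)*exp(I*pi/4)/2 on |1>. Key observation: steps 10-13 multiply out to the identity, so the circuit reduces to the remaining gates.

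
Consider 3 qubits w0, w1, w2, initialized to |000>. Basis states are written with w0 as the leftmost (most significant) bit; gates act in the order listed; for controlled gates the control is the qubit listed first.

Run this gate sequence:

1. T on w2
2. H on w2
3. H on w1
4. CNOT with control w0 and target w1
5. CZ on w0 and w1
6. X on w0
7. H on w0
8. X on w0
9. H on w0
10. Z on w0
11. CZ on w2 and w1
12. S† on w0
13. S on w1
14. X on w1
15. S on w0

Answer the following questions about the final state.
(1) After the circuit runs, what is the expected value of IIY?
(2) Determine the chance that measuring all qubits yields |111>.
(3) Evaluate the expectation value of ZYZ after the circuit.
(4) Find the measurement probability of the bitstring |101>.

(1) The observable IIY averages to 0. Key observation: the block from step 7 through step 10 cancels to the identity and can be dropped.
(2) A full measurement returns |111> with probability 1/4.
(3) The observable ZYZ averages to 1.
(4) Outcome |101> occurs with probability 1/4.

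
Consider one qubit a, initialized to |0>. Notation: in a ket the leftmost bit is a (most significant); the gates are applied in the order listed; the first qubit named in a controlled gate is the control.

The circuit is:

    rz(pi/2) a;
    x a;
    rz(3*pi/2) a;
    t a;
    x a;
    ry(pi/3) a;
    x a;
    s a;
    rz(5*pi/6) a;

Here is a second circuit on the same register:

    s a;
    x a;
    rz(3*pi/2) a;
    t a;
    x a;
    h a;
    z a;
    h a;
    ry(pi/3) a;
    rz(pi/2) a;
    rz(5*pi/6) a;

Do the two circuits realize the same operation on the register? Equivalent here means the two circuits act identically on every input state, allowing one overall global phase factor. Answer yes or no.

No: there is an input state on which the two circuits produce genuinely different outputs (not merely differing by a phase).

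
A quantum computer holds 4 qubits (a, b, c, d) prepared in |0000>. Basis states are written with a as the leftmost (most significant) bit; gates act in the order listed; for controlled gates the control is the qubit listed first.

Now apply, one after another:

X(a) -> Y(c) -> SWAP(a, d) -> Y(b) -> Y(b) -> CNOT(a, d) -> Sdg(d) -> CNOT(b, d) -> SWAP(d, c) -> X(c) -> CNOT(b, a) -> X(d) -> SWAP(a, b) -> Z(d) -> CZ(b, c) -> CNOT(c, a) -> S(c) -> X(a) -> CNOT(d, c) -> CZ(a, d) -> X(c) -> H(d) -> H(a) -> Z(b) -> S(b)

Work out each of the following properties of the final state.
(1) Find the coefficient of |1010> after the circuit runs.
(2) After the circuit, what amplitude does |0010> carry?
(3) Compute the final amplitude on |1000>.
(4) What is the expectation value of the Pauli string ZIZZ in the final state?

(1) |1010> carries amplitude -1/2 in the final state.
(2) The amplitude on |0010> is 1/2.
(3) The amplitude on |1000> is 0.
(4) The observable ZIZZ averages to 0.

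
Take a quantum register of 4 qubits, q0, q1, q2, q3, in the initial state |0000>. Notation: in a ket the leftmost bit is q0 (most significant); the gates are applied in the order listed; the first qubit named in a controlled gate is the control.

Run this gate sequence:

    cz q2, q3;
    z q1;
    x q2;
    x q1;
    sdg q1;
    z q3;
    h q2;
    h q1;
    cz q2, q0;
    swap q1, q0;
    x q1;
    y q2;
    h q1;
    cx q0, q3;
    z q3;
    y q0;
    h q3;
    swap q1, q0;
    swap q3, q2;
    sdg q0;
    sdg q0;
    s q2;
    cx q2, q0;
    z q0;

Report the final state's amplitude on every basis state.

The final amplitudes are -I/4 on |0000>, -I/4 on |0001>, -1/4 on |0010>, -1/4 on |0011>, I/4 on |0100>, I/4 on |0101>, -1/4 on |0110>, -1/4 on |0111>, I/4 on |1000>, I/4 on |1001>, 1/4 on |1010>, 1/4 on |1011>, -I/4 on |1100>, -I/4 on |1101>, 1/4 on |1110>, 1/4 on |1111>.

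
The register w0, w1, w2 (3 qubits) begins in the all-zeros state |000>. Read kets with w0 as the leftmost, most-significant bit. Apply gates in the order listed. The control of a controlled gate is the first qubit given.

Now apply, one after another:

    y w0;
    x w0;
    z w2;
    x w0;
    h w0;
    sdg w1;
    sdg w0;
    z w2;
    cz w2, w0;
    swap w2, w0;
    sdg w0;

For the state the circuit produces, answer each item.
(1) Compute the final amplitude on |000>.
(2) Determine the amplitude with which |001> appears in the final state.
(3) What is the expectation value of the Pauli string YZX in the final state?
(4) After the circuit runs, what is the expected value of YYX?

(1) |000> carries amplitude sqrt(2)*I/2 in the final state.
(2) The final state's coefficient on |001> equals -sqrt(2)/2.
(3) In the final state, YZX has expectation 0.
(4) In the final state, YYX has expectation 0.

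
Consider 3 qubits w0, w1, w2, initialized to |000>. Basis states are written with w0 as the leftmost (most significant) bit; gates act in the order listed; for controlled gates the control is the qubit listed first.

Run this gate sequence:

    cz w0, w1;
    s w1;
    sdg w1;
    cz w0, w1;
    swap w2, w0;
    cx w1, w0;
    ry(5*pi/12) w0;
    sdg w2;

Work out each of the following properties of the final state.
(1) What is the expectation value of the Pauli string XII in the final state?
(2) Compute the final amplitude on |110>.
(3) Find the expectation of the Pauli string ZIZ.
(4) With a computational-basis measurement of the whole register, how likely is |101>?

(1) In the final state, XII has expectation sqrt(2)/4 + sqrt(6)/4. Key observation: steps 1-4 multiply out to the identity, so the circuit reduces to the remaining gates.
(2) |110> carries amplitude 0 in the final state.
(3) In the final state, ZIZ has expectation -sqrt(2)/4 + sqrt(6)/4.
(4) A full measurement returns |101> with probability 0.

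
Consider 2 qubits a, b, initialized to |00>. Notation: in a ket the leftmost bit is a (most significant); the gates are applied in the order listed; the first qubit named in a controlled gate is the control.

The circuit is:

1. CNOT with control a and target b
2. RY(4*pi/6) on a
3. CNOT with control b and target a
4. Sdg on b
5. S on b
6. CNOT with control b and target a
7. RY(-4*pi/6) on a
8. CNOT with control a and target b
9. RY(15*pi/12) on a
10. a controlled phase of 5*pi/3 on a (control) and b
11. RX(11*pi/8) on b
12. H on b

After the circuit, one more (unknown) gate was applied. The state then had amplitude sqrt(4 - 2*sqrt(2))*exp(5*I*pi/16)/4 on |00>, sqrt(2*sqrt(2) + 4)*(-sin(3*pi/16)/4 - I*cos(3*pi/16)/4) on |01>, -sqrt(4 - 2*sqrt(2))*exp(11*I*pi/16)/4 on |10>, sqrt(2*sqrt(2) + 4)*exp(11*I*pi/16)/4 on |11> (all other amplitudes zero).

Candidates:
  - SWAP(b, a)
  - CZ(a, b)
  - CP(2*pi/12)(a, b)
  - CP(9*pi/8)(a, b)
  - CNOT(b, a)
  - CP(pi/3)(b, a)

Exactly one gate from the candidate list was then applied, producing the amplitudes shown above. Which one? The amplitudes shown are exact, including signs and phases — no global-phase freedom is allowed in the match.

The applied gate was SWAP(b, a). Key observation: steps 1-8 multiply out to the identity, so the circuit reduces to the remaining gates.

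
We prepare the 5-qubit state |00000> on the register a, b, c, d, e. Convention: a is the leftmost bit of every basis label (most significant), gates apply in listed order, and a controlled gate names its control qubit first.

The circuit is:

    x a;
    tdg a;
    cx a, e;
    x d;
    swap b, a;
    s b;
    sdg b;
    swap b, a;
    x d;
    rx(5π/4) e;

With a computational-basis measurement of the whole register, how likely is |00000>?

A full measurement returns |00000> with probability 0. Key observation: steps 4-9 multiply out to the identity, so the circuit reduces to the remaining gates.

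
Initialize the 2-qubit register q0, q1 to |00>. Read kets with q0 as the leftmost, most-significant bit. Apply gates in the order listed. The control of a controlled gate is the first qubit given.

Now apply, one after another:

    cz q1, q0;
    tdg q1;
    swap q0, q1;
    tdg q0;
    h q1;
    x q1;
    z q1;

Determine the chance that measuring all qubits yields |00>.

A full measurement returns |00> with probability 1/2.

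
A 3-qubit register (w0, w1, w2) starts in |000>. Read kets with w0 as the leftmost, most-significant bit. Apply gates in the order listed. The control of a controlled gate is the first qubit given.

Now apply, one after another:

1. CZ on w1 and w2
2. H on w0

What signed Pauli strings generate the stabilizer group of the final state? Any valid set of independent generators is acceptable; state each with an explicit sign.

The stabilizer group can be generated by +XII, +IZI, +IIZ, among other valid generating sets.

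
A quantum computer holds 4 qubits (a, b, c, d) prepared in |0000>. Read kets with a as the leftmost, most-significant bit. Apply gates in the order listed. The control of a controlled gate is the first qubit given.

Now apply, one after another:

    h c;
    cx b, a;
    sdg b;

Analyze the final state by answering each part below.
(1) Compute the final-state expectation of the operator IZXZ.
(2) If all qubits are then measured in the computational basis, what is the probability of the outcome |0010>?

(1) In the final state, IZXZ has expectation 1.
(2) Outcome |0010> occurs with probability 1/2.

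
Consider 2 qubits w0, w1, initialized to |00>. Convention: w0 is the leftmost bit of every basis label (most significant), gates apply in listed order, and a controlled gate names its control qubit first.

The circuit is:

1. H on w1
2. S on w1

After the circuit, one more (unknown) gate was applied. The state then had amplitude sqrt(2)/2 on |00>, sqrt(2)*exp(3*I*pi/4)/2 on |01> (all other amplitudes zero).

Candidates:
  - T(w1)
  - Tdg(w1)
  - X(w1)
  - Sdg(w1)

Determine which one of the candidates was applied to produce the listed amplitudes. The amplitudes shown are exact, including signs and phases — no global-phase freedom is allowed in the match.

The unique candidate consistent with the amplitudes is T(w1).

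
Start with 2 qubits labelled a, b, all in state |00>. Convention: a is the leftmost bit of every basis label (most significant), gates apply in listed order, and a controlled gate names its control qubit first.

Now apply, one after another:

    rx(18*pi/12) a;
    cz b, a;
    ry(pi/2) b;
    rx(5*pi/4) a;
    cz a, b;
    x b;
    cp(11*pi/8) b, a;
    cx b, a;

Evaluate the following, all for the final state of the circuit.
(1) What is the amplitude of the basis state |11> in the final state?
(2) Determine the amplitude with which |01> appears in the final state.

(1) The final state's coefficient on |11> equals -sqrt(sqrt(2) + 2)/4 + sqrt(2 - sqrt(2))/4.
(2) The final state's coefficient on |01> equals (-sqrt(sqrt(2) + 2) - sqrt(2 - sqrt(2)))*exp(7*I*pi/8)/4.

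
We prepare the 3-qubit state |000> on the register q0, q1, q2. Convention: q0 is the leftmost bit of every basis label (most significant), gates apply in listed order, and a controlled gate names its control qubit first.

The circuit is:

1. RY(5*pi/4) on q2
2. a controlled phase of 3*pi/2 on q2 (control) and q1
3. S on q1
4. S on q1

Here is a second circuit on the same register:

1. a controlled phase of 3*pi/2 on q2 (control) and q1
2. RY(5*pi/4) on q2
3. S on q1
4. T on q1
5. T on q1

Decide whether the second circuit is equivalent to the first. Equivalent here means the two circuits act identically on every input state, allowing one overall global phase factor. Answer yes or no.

No: there is an input state on which the two circuits produce genuinely different outputs (not merely differing by a phase).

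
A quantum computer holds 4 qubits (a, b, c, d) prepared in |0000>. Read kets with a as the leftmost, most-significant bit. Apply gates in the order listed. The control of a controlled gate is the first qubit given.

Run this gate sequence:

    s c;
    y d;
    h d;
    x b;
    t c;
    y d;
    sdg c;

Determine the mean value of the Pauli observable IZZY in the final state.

In the final state, IZZY has expectation 0.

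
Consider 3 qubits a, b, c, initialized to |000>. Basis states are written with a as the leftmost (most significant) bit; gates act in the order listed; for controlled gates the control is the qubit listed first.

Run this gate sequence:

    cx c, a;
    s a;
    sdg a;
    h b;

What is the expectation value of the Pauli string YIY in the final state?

The observable YIY averages to 0. Key observation: gates 2-3 undo each other exactly, leaving only the rest of the circuit to track.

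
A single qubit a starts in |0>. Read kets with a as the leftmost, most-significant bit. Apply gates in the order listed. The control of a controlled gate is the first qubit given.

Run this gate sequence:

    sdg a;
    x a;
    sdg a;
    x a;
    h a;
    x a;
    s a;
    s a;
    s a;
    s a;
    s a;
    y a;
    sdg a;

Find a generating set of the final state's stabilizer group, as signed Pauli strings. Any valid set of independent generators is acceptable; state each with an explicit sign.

One valid set of independent stabilizer generators is +X (any independent generating set of the same group is equally correct). Key observation: gates 8-11 undo each other exactly, leaving only the rest of the circuit to track.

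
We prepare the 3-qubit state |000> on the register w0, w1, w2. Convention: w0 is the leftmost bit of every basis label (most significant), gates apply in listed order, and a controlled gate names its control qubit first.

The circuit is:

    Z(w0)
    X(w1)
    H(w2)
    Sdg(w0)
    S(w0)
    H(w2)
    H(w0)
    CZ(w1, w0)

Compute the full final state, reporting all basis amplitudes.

The resulting statevector has amplitude sqrt(2)/2 on |010>, -sqrt(2)/2 on |110>, and 0 on every other basis state. Key observation: the block from step 3 through step 6 cancels to the identity and can be dropped.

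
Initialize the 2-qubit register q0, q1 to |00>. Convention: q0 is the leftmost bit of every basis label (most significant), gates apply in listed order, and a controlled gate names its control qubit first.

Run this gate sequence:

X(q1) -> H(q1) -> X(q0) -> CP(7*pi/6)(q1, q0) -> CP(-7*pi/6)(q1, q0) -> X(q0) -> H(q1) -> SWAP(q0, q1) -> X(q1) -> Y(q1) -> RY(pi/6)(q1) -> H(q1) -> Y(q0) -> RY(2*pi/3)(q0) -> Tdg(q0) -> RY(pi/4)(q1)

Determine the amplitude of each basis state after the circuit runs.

The resulting statevector has amplitude -sqrt(3*sqrt(2) + 6)/8 + sqrt(2 - sqrt(2))/8 on |00>, -sqrt(sqrt(2) + 2)/8 - sqrt(6 - 3*sqrt(2))/8 on |01>, (-sqrt(6 - 3*sqrt(2))/8 + 3*sqrt(sqrt(2) + 2)/8)*exp(3*I*pi/4) on |10>, (3*sqrt(2 - sqrt(2))/8 + sqrt(3*sqrt(2) + 6)/8)*exp(3*I*pi/4) on |11>. Key observation: steps 3-6 multiply out to the identity, so the circuit reduces to the remaining gates.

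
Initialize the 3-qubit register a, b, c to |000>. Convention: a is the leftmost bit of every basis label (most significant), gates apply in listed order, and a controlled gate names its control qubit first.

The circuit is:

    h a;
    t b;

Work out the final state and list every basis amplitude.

After the circuit, the state carries amplitude sqrt(2)/2 on |000>, sqrt(2)/2 on |100>, and 0 on every other basis state.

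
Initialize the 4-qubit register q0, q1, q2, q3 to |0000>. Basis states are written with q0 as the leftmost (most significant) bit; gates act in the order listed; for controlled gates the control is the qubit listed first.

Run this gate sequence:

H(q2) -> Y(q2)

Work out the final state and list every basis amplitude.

The resulting statevector has amplitude -sqrt(2)*I/2 on |0000>, sqrt(2)*I/2 on |0010>, and 0 on every other basis state.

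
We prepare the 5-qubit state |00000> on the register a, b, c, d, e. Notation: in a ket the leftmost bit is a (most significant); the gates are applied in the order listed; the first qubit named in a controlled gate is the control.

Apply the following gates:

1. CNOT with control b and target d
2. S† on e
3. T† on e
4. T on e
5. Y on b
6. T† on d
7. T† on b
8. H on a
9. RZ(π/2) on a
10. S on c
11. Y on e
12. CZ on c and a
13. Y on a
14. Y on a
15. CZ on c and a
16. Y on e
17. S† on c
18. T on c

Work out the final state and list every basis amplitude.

After the circuit, the state carries amplitude sqrt(2)/2 on |01000>, sqrt(2)*I/2 on |11000>, and 0 on every other basis state.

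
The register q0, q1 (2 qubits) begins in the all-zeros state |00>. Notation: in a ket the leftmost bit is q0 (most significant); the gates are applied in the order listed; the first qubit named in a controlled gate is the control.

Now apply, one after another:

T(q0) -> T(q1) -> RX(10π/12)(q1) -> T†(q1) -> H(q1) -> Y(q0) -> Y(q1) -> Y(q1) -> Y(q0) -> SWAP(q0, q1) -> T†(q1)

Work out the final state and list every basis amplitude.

The resulting statevector has amplitude -1/4 + sqrt(3)/4 - sqrt(3)*exp(I*pi/4)/4 - exp(I*pi/4)/4 on |00>, 0 on |01>, -1/4 + sqrt(3)/4 + exp(I*pi/4)/4 + sqrt(3)*exp(I*pi/4)/4 on |10>, 0 on |11>. Key observation: steps 6-9 multiply out to the identity, so the circuit reduces to the remaining gates.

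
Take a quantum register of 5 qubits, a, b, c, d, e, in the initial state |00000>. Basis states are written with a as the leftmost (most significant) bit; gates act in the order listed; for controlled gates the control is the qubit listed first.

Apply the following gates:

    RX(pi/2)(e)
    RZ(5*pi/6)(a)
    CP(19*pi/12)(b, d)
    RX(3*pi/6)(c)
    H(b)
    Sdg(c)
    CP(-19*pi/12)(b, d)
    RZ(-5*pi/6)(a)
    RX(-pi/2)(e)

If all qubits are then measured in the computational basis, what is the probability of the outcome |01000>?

Outcome |01000> occurs with probability 1/4.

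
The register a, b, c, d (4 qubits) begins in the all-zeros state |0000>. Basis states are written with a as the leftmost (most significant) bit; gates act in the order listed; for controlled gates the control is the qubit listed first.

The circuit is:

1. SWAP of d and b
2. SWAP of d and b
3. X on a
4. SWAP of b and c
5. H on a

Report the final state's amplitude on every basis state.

The final amplitudes are sqrt(2)/2 on |0000>, -sqrt(2)/2 on |1000>, and 0 on every other basis state. Key observation: gates 1-2 undo each other exactly, leaving only the rest of the circuit to track.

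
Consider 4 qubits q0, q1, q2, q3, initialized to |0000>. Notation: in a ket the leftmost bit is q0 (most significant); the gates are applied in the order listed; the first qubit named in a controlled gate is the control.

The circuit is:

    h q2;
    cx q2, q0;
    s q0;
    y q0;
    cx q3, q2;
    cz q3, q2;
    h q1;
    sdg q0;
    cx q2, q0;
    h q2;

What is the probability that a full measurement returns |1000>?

Outcome |1000> occurs with probability 1/2.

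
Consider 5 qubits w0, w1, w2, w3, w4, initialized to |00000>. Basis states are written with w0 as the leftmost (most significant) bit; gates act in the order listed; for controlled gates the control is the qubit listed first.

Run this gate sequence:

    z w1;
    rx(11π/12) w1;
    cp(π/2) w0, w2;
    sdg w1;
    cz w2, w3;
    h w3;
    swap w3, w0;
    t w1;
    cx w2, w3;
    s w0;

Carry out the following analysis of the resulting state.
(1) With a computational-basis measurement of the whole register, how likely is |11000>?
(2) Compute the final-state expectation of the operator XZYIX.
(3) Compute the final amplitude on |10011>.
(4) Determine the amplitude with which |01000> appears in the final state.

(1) Outcome |11000> occurs with probability sqrt(2)/16 + sqrt(6)/16 + 1/4.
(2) The observable XZYIX averages to 0.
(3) |10011> carries amplitude 0 in the final state.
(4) The final state's coefficient on |01000> equals (-sqrt(6*sqrt(2) + 12)/8 - sqrt(4 - 2*sqrt(2))/8)*exp(I*pi/4).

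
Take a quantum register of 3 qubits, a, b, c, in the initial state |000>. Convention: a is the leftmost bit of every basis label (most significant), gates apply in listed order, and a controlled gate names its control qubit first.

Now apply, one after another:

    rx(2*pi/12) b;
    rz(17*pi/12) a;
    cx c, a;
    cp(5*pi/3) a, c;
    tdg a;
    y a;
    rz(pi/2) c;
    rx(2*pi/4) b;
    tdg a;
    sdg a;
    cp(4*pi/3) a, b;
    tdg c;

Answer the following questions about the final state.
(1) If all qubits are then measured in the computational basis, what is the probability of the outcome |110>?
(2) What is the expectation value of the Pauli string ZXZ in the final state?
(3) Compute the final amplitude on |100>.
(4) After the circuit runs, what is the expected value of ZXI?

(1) The probability of measuring |110> is 3/4.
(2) The observable ZXZ averages to 3/4.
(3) The amplitude on |100> is exp(19*I*pi/24)/2.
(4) The observable ZXI averages to 3/4.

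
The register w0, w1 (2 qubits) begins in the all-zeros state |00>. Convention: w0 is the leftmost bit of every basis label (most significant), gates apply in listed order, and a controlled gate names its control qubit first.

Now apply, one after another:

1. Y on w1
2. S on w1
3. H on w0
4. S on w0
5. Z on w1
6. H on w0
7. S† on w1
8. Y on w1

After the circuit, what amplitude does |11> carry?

|11> carries amplitude 0 in the final state.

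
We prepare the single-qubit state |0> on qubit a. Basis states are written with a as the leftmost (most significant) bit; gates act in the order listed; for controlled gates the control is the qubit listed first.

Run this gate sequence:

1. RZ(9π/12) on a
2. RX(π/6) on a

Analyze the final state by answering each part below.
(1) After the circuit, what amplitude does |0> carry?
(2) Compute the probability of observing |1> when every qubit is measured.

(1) The final state's coefficient on |0> equals (-sqrt(6) - sqrt(2))*exp(5*I*pi/8)/4.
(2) A full measurement returns |1> with probability 1/2 - sqrt(3)/4.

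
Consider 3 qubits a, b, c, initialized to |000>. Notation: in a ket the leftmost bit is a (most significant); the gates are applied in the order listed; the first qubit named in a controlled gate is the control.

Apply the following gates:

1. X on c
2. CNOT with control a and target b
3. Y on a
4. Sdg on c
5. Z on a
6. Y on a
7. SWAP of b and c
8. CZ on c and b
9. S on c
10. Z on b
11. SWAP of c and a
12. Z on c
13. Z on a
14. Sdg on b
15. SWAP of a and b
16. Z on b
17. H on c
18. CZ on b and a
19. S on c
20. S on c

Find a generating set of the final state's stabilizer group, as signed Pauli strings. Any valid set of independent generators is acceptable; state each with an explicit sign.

One valid set of independent stabilizer generators is -IIX, -ZII, +IZI (any independent generating set of the same group is equally correct).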